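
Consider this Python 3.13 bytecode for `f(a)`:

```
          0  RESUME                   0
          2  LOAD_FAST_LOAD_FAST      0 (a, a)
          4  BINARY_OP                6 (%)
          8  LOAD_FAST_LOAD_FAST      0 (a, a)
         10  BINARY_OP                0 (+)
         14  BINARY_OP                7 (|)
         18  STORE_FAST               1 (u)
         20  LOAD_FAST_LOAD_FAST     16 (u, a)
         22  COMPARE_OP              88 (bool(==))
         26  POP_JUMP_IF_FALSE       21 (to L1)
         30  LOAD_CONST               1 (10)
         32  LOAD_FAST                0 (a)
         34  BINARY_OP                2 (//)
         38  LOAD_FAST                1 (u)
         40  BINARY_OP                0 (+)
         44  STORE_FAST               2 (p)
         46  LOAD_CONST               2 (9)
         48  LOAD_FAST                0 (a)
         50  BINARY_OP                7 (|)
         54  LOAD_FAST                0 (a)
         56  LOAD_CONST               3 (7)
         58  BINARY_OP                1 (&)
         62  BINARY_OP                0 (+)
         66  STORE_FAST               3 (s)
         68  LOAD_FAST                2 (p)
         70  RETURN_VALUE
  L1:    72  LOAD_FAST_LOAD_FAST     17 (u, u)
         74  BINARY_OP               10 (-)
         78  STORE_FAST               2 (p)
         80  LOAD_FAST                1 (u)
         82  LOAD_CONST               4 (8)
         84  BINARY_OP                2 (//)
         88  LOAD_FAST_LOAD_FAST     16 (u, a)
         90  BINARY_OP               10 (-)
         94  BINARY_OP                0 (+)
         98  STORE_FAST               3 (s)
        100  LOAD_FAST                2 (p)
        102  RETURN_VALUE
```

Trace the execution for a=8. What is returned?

0

LOAD_FAST_LOAD_FAST a,a → push 8,8. Stack: [8, 8]
BINARY_OP % → 8 % 8 = 0. Stack: [0]
LOAD_FAST_LOAD_FAST a,a → push 8,8. Stack: [0, 8, 8]
BINARY_OP + → 8 + 8 = 16. Stack: [0, 16]
BINARY_OP | → 0 | 16 = 16. Stack: [16]
STORE_FAST u → u=16. Stack: []
LOAD_FAST_LOAD_FAST u,a → push 16,8. Stack: [16, 8]
COMPARE_OP bool(==) → 16 vs 8 = False. Stack: [False]
POP_JUMP_IF_FALSE → pop False; jump. Stack: []
LOAD_FAST_LOAD_FAST u,u → push 16,16. Stack: [16, 16]
BINARY_OP - → 16 - 16 = 0. Stack: [0]
STORE_FAST p → p=0. Stack: []
LOAD_FAST u → push 16. Stack: [16]
LOAD_CONST → push 8. Stack: [16, 8]
BINARY_OP // → 16 // 8 = 2. Stack: [2]
LOAD_FAST_LOAD_FAST u,a → push 16,8. Stack: [2, 16, 8]
BINARY_OP - → 16 - 8 = 8. Stack: [2, 8]
BINARY_OP + → 2 + 8 = 10. Stack: [10]
STORE_FAST s → s=10. Stack: []
LOAD_FAST p → push 0. Stack: [0]
RETURN_VALUE → return 0.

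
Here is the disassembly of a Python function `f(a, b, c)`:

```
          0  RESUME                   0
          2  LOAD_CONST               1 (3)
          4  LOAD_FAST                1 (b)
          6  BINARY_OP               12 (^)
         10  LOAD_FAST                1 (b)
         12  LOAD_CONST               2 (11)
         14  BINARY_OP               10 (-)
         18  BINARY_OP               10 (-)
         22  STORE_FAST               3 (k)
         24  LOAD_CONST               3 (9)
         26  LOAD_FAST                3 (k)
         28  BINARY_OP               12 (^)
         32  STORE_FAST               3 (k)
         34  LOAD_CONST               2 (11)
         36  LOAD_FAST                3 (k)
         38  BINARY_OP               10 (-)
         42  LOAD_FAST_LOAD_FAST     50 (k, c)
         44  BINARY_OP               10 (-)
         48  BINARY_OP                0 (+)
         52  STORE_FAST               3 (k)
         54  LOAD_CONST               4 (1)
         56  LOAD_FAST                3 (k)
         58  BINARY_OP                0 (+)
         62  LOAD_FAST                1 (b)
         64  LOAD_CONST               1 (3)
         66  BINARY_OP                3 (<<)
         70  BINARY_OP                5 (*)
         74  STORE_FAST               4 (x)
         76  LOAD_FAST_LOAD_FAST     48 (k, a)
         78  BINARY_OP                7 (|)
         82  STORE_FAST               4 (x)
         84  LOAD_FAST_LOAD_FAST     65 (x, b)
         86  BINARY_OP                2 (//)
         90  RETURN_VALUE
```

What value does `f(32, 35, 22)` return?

LOAD_CONST → push 3. Stack: [3]
LOAD_FAST b → push 35. Stack: [3, 35]
BINARY_OP ^ → 3 ^ 35 = 32. Stack: [32]
LOAD_FAST b → push 35. Stack: [32, 35]
LOAD_CONST → push 11. Stack: [32, 35, 11]
BINARY_OP - → 35 - 11 = 24. Stack: [32, 24]
BINARY_OP - → 32 - 24 = 8. Stack: [8]
STORE_FAST k → k=8. Stack: []
LOAD_CONST → push 9. Stack: [9]
LOAD_FAST k → push 8. Stack: [9, 8]
BINARY_OP ^ → 9 ^ 8 = 1. Stack: [1]
STORE_FAST k → k=1. Stack: []
LOAD_CONST → push 11. Stack: [11]
LOAD_FAST k → push 1. Stack: [11, 1]
BINARY_OP - → 11 - 1 = 10. Stack: [10]
LOAD_FAST_LOAD_FAST k,c → push 1,22. Stack: [10, 1, 22]
BINARY_OP - → 1 - 22 = -21. Stack: [10, -21]
BINARY_OP + → 10 + -21 = -11. Stack: [-11]
STORE_FAST k → k=-11. Stack: []
LOAD_CONST → push 1. Stack: [1]
LOAD_FAST k → push -11. Stack: [1, -11]
BINARY_OP + → 1 + -11 = -10. Stack: [-10]
LOAD_FAST b → push 35. Stack: [-10, 35]
LOAD_CONST → push 3. Stack: [-10, 35, 3]
BINARY_OP << → 35 << 3 = 280. Stack: [-10, 280]
BINARY_OP * → -10 * 280 = -2800. Stack: [-2800]
STORE_FAST x → x=-2800. Stack: []
LOAD_FAST_LOAD_FAST k,a → push -11,32. Stack: [-11, 32]
BINARY_OP | → -11 | 32 = -11. Stack: [-11]
STORE_FAST x → x=-11. Stack: []
LOAD_FAST_LOAD_FAST x,b → push -11,35. Stack: [-11, 35]
BINARY_OP // → -11 // 35 = -1. Stack: [-1]
RETURN_VALUE → return -1.

-1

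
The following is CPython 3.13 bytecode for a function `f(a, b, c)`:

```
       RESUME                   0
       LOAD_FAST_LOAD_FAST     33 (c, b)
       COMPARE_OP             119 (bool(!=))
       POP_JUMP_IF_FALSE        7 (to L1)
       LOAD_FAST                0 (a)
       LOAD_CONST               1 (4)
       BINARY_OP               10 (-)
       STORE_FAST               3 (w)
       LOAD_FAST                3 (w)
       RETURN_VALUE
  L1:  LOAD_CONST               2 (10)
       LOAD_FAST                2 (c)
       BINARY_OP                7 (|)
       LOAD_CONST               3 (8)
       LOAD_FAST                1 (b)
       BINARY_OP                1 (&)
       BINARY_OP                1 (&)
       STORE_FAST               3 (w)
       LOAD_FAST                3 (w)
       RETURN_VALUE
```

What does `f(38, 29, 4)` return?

34

LOAD_FAST_LOAD_FAST c,b → push 4,29. Stack: [4, 29]
COMPARE_OP bool(!=) → 4 vs 29 = True. Stack: [True]
POP_JUMP_IF_FALSE → pop True; no jump. Stack: []
LOAD_FAST a → push 38. Stack: [38]
LOAD_CONST → push 4. Stack: [38, 4]
BINARY_OP - → 38 - 4 = 34. Stack: [34]
STORE_FAST w → w=34. Stack: []
LOAD_FAST w → push 34. Stack: [34]
RETURN_VALUE → return 34.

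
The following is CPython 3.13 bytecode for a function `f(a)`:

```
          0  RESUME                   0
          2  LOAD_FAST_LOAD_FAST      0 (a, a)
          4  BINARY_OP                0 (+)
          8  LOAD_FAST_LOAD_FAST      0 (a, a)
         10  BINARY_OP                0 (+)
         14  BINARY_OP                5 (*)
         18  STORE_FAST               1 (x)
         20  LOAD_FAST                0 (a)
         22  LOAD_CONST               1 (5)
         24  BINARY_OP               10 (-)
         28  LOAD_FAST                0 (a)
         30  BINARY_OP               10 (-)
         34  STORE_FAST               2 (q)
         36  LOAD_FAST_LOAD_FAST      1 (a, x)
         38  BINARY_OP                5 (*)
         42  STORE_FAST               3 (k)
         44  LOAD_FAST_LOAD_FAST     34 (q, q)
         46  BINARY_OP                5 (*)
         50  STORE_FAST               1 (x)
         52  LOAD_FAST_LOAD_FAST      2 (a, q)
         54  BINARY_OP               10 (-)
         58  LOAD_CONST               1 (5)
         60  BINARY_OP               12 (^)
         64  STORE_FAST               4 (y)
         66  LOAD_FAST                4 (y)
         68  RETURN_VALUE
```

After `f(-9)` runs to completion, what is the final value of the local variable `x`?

25

LOAD_FAST_LOAD_FAST a,a → push -9,-9. Stack: [-9, -9]
BINARY_OP + → -9 + -9 = -18. Stack: [-18]
LOAD_FAST_LOAD_FAST a,a → push -9,-9. Stack: [-18, -9, -9]
BINARY_OP + → -9 + -9 = -18. Stack: [-18, -18]
BINARY_OP * → -18 * -18 = 324. Stack: [324]
STORE_FAST x → x=324. Stack: []
LOAD_FAST a → push -9. Stack: [-9]
LOAD_CONST → push 5. Stack: [-9, 5]
BINARY_OP - → -9 - 5 = -14. Stack: [-14]
LOAD_FAST a → push -9. Stack: [-14, -9]
BINARY_OP - → -14 - -9 = -5. Stack: [-5]
STORE_FAST q → q=-5. Stack: []
LOAD_FAST_LOAD_FAST a,x → push -9,324. Stack: [-9, 324]
BINARY_OP * → -9 * 324 = -2916. Stack: [-2916]
STORE_FAST k → k=-2916. Stack: []
LOAD_FAST_LOAD_FAST q,q → push -5,-5. Stack: [-5, -5]
BINARY_OP * → -5 * -5 = 25. Stack: [25]
STORE_FAST x → x=25. Stack: []
LOAD_FAST_LOAD_FAST a,q → push -9,-5. Stack: [-9, -5]
BINARY_OP - → -9 - -5 = -4. Stack: [-4]
LOAD_CONST → push 5. Stack: [-4, 5]
BINARY_OP ^ → -4 ^ 5 = -7. Stack: [-7]
STORE_FAST y → y=-7. Stack: []
LOAD_FAST y → push -7. Stack: [-7]
RETURN_VALUE → return -7.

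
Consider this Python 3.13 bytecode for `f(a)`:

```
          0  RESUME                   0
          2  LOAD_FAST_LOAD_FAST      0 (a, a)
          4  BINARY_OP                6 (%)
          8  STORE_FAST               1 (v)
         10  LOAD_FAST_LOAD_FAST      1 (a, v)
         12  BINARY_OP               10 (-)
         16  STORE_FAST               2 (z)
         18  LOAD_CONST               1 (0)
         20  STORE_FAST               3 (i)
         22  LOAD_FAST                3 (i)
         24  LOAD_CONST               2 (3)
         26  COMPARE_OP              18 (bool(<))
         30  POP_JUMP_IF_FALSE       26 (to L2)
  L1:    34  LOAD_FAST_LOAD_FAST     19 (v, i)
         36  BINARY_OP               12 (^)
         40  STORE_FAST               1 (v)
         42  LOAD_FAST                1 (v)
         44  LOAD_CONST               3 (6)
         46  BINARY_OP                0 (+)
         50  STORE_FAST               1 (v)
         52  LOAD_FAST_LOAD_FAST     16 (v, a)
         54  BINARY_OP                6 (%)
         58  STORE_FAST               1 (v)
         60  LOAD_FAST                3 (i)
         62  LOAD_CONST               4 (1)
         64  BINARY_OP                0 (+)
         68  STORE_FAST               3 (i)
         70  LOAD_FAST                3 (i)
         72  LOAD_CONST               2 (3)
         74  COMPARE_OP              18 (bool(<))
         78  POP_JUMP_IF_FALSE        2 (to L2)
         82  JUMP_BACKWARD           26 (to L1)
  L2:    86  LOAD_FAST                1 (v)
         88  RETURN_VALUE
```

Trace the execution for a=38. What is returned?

21

LOAD_FAST_LOAD_FAST a,a → push 38,38
BINARY_OP % → 38 % 38 = 0
STORE_FAST v → v=0
LOAD_FAST_LOAD_FAST a,v → push 38,0
BINARY_OP - → 38 - 0 = 38
STORE_FAST z → z=38
LOAD_CONST → push 0
STORE_FAST i → i=0
LOAD_FAST i → push 0
LOAD_CONST → push 3
COMPARE_OP bool(<) → 0 vs 3 = True
POP_JUMP_IF_FALSE → pop True; no jump
LOAD_FAST_LOAD_FAST v,i → push 0,0
BINARY_OP ^ → 0 ^ 0 = 0
STORE_FAST v → v=0
LOAD_FAST v → push 0
LOAD_CONST → push 6
BINARY_OP + → 0 + 6 = 6
STORE_FAST v → v=6
LOAD_FAST_LOAD_FAST v,a → push 6,38
BINARY_OP % → 6 % 38 = 6
STORE_FAST v → v=6
LOAD_FAST i → push 0
LOAD_CONST → push 1
BINARY_OP + → 0 + 1 = 1
STORE_FAST i → i=1
LOAD_FAST i → push 1
LOAD_CONST → push 3
COMPARE_OP bool(<) → 1 vs 3 = True
POP_JUMP_IF_FALSE → pop True; no jump
LOAD_FAST_LOAD_FAST v,i → push 6,1
BINARY_OP ^ → 6 ^ 1 = 7
STORE_FAST v → v=7
LOAD_FAST v → push 7
LOAD_CONST → push 6
BINARY_OP + → 7 + 6 = 13
STORE_FAST v → v=13
LOAD_FAST_LOAD_FAST v,a → push 13,38
BINARY_OP % → 13 % 38 = 13
STORE_FAST v → v=13
LOAD_FAST i → push 1
LOAD_CONST → push 1
BINARY_OP + → 1 + 1 = 2
STORE_FAST i → i=2
LOAD_FAST i → push 2
LOAD_CONST → push 3
COMPARE_OP bool(<) → 2 vs 3 = True
POP_JUMP_IF_FALSE → pop True; no jump
LOAD_FAST_LOAD_FAST v,i → push 13,2
BINARY_OP ^ → 13 ^ 2 = 15
STORE_FAST v → v=15
LOAD_FAST v → push 15
LOAD_CONST → push 6
BINARY_OP + → 15 + 6 = 21
STORE_FAST v → v=21
LOAD_FAST_LOAD_FAST v,a → push 21,38
BINARY_OP % → 21 % 38 = 21
STORE_FAST v → v=21
LOAD_FAST i → push 2
LOAD_CONST → push 1
BINARY_OP + → 2 + 1 = 3
STORE_FAST i → i=3
LOAD_FAST i → push 3
LOAD_CONST → push 3
COMPARE_OP bool(<) → 3 vs 3 = False
POP_JUMP_IF_FALSE → pop False; jump
LOAD_FAST v → push 21
RETURN_VALUE → return 21.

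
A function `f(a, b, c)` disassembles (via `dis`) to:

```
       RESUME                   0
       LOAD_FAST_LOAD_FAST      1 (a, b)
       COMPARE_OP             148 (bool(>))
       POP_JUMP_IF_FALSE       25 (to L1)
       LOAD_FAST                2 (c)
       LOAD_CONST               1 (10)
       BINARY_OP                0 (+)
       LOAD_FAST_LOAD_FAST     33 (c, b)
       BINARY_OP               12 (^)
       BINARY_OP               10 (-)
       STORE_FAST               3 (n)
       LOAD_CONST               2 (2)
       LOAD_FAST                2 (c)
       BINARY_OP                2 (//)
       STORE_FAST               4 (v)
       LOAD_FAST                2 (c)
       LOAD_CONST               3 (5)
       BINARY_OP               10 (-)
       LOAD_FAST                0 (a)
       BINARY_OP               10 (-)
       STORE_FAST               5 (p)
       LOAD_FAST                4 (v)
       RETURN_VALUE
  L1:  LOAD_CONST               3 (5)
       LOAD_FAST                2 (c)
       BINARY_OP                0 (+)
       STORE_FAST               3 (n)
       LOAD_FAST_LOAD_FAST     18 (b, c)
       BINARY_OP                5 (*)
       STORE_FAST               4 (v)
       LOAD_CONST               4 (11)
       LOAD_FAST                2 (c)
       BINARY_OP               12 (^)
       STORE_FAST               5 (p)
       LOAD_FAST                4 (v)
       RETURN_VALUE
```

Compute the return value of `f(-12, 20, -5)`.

-100

LOAD_FAST_LOAD_FAST a,b → push -12,20. Stack: [-12, 20]
COMPARE_OP bool(>) → -12 vs 20 = False. Stack: [False]
POP_JUMP_IF_FALSE → pop False; jump. Stack: []
LOAD_CONST → push 5. Stack: [5]
LOAD_FAST c → push -5. Stack: [5, -5]
BINARY_OP + → 5 + -5 = 0. Stack: [0]
STORE_FAST n → n=0. Stack: []
LOAD_FAST_LOAD_FAST b,c → push 20,-5. Stack: [20, -5]
BINARY_OP * → 20 * -5 = -100. Stack: [-100]
STORE_FAST v → v=-100. Stack: []
LOAD_CONST → push 11. Stack: [11]
LOAD_FAST c → push -5. Stack: [11, -5]
BINARY_OP ^ → 11 ^ -5 = -16. Stack: [-16]
STORE_FAST p → p=-16. Stack: []
LOAD_FAST v → push -100. Stack: [-100]
RETURN_VALUE → return -100.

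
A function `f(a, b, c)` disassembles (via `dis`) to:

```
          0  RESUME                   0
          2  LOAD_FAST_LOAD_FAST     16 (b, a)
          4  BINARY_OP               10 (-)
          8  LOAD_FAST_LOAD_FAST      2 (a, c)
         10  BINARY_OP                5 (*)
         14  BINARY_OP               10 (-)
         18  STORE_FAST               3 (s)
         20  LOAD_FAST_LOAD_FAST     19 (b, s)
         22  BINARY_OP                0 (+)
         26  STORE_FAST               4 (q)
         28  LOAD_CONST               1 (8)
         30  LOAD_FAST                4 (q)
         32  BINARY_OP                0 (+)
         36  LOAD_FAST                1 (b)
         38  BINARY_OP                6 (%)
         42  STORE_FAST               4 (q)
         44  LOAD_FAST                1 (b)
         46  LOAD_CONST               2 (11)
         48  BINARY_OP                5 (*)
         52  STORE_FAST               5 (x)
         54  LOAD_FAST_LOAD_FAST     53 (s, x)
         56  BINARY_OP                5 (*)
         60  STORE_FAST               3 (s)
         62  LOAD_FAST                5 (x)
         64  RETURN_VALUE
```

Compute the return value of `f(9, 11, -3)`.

121

LOAD_FAST_LOAD_FAST b,a → push 11,9. Stack: [11, 9]
BINARY_OP - → 11 - 9 = 2. Stack: [2]
LOAD_FAST_LOAD_FAST a,c → push 9,-3. Stack: [2, 9, -3]
BINARY_OP * → 9 * -3 = -27. Stack: [2, -27]
BINARY_OP - → 2 - -27 = 29. Stack: [29]
STORE_FAST s → s=29. Stack: []
LOAD_FAST_LOAD_FAST b,s → push 11,29. Stack: [11, 29]
BINARY_OP + → 11 + 29 = 40. Stack: [40]
STORE_FAST q → q=40. Stack: []
LOAD_CONST → push 8. Stack: [8]
LOAD_FAST q → push 40. Stack: [8, 40]
BINARY_OP + → 8 + 40 = 48. Stack: [48]
LOAD_FAST b → push 11. Stack: [48, 11]
BINARY_OP % → 48 % 11 = 4. Stack: [4]
STORE_FAST q → q=4. Stack: []
LOAD_FAST b → push 11. Stack: [11]
LOAD_CONST → push 11. Stack: [11, 11]
BINARY_OP * → 11 * 11 = 121. Stack: [121]
STORE_FAST x → x=121. Stack: []
LOAD_FAST_LOAD_FAST s,x → push 29,121. Stack: [29, 121]
BINARY_OP * → 29 * 121 = 3509. Stack: [3509]
STORE_FAST s → s=3509. Stack: []
LOAD_FAST x → push 121. Stack: [121]
RETURN_VALUE → return 121.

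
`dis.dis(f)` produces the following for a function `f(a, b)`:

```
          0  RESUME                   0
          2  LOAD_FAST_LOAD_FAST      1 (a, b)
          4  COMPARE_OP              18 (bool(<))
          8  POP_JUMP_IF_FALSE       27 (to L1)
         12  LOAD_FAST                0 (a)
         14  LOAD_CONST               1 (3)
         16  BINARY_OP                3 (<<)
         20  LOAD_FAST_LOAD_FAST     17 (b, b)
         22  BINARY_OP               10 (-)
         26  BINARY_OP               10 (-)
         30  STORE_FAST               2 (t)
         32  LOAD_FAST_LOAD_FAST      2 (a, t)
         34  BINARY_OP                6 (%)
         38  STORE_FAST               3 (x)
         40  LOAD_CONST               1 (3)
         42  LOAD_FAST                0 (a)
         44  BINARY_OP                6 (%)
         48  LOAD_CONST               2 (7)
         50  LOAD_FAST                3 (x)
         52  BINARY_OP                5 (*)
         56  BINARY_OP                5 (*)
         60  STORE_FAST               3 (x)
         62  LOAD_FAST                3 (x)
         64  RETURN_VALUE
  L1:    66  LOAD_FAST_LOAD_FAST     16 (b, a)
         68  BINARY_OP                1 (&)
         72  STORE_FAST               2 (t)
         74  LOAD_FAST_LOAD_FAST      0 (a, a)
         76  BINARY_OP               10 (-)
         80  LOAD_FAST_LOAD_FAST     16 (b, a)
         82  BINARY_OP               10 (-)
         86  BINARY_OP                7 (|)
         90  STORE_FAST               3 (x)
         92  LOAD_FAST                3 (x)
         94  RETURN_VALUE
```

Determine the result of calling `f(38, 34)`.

LOAD_FAST_LOAD_FAST a,b → push 38,34. Stack: [38, 34]
COMPARE_OP bool(<) → 38 vs 34 = False. Stack: [False]
POP_JUMP_IF_FALSE → pop False; jump. Stack: []
LOAD_FAST_LOAD_FAST b,a → push 34,38. Stack: [34, 38]
BINARY_OP & → 34 & 38 = 34. Stack: [34]
STORE_FAST t → t=34. Stack: []
LOAD_FAST_LOAD_FAST a,a → push 38,38. Stack: [38, 38]
BINARY_OP - → 38 - 38 = 0. Stack: [0]
LOAD_FAST_LOAD_FAST b,a → push 34,38. Stack: [0, 34, 38]
BINARY_OP - → 34 - 38 = -4. Stack: [0, -4]
BINARY_OP | → 0 | -4 = -4. Stack: [-4]
STORE_FAST x → x=-4. Stack: []
LOAD_FAST x → push -4. Stack: [-4]
RETURN_VALUE → return -4.

-4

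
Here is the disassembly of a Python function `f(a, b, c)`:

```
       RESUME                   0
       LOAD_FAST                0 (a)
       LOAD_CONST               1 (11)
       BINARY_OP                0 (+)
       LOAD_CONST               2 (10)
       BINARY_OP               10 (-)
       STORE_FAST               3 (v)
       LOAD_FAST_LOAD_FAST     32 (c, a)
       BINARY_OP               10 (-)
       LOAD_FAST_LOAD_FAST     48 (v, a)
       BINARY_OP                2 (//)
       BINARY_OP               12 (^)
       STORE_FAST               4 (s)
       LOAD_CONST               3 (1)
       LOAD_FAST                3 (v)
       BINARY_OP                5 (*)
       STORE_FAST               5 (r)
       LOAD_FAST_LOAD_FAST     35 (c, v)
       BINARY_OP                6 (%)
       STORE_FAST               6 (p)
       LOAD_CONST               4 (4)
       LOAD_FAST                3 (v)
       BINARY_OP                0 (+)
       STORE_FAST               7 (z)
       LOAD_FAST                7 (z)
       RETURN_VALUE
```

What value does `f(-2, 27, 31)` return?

3

LOAD_FAST a → push -2. Stack: [-2]
LOAD_CONST → push 11. Stack: [-2, 11]
BINARY_OP + → -2 + 11 = 9. Stack: [9]
LOAD_CONST → push 10. Stack: [9, 10]
BINARY_OP - → 9 - 10 = -1. Stack: [-1]
STORE_FAST v → v=-1. Stack: []
LOAD_FAST_LOAD_FAST c,a → push 31,-2. Stack: [31, -2]
BINARY_OP - → 31 - -2 = 33. Stack: [33]
LOAD_FAST_LOAD_FAST v,a → push -1,-2. Stack: [33, -1, -2]
BINARY_OP // → -1 // -2 = 0. Stack: [33, 0]
BINARY_OP ^ → 33 ^ 0 = 33. Stack: [33]
STORE_FAST s → s=33. Stack: []
LOAD_CONST → push 1. Stack: [1]
LOAD_FAST v → push -1. Stack: [1, -1]
BINARY_OP * → 1 * -1 = -1. Stack: [-1]
STORE_FAST r → r=-1. Stack: []
LOAD_FAST_LOAD_FAST c,v → push 31,-1. Stack: [31, -1]
BINARY_OP % → 31 % -1 = 0. Stack: [0]
STORE_FAST p → p=0. Stack: []
LOAD_CONST → push 4. Stack: [4]
LOAD_FAST v → push -1. Stack: [4, -1]
BINARY_OP + → 4 + -1 = 3. Stack: [3]
STORE_FAST z → z=3. Stack: []
LOAD_FAST z → push 3. Stack: [3]
RETURN_VALUE → return 3.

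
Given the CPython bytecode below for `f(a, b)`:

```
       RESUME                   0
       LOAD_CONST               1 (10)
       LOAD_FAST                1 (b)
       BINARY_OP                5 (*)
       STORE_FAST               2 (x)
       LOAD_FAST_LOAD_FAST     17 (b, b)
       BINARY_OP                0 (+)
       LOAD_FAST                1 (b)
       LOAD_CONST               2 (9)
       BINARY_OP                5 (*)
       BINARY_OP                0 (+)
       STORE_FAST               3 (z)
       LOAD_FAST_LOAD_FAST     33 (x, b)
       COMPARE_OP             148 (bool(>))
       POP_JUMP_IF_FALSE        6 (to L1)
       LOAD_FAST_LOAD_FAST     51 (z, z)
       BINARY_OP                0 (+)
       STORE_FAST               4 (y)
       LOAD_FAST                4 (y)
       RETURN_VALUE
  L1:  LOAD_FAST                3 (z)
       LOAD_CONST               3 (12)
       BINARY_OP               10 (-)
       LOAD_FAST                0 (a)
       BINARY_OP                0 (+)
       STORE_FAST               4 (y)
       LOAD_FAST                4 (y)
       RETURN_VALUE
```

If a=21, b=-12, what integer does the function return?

LOAD_CONST → push 10. Stack: [10]
LOAD_FAST b → push -12. Stack: [10, -12]
BINARY_OP * → 10 * -12 = -120. Stack: [-120]
STORE_FAST x → x=-120. Stack: []
LOAD_FAST_LOAD_FAST b,b → push -12,-12. Stack: [-12, -12]
BINARY_OP + → -12 + -12 = -24. Stack: [-24]
LOAD_FAST b → push -12. Stack: [-24, -12]
LOAD_CONST → push 9. Stack: [-24, -12, 9]
BINARY_OP * → -12 * 9 = -108. Stack: [-24, -108]
BINARY_OP + → -24 + -108 = -132. Stack: [-132]
STORE_FAST z → z=-132. Stack: []
LOAD_FAST_LOAD_FAST x,b → push -120,-12. Stack: [-120, -12]
COMPARE_OP bool(>) → -120 vs -12 = False. Stack: [False]
POP_JUMP_IF_FALSE → pop False; jump. Stack: []
LOAD_FAST z → push -132. Stack: [-132]
LOAD_CONST → push 12. Stack: [-132, 12]
BINARY_OP - → -132 - 12 = -144. Stack: [-144]
LOAD_FAST a → push 21. Stack: [-144, 21]
BINARY_OP + → -144 + 21 = -123. Stack: [-123]
STORE_FAST y → y=-123. Stack: []
LOAD_FAST y → push -123. Stack: [-123]
RETURN_VALUE → return -123.

-123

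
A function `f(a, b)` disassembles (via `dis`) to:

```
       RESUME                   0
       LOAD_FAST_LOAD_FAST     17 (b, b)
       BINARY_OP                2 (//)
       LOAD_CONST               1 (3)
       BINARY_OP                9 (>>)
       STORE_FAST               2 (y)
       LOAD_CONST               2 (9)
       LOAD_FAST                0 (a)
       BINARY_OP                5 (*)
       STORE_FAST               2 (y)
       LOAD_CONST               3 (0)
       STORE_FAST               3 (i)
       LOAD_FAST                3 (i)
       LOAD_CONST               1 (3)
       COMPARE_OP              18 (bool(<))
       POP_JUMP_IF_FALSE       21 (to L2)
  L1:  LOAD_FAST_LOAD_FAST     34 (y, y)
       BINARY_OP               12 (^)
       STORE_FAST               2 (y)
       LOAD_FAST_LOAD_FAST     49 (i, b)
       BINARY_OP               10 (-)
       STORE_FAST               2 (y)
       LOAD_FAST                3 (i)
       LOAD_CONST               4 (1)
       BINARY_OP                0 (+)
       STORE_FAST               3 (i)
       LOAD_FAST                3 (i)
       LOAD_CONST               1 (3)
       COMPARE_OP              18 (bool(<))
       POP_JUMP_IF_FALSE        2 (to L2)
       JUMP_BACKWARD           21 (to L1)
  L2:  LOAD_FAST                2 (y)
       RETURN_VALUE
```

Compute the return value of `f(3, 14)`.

LOAD_FAST_LOAD_FAST b,b → push 14,14. Stack: [14, 14]
BINARY_OP // → 14 // 14 = 1. Stack: [1]
LOAD_CONST → push 3. Stack: [1, 3]
BINARY_OP >> → 1 >> 3 = 0. Stack: [0]
STORE_FAST y → y=0. Stack: []
LOAD_CONST → push 9. Stack: [9]
LOAD_FAST a → push 3. Stack: [9, 3]
BINARY_OP * → 9 * 3 = 27. Stack: [27]
STORE_FAST y → y=27. Stack: []
LOAD_CONST → push 0. Stack: [0]
STORE_FAST i → i=0. Stack: []
LOAD_FAST i → push 0. Stack: [0]
LOAD_CONST → push 3. Stack: [0, 3]
COMPARE_OP bool(<) → 0 vs 3 = True. Stack: [True]
POP_JUMP_IF_FALSE → pop True; no jump. Stack: []
LOAD_FAST_LOAD_FAST y,y → push 27,27. Stack: [27, 27]
BINARY_OP ^ → 27 ^ 27 = 0. Stack: [0]
STORE_FAST y → y=0. Stack: []
LOAD_FAST_LOAD_FAST i,b → push 0,14. Stack: [0, 14]
BINARY_OP - → 0 - 14 = -14. Stack: [-14]
STORE_FAST y → y=-14. Stack: []
LOAD_FAST i → push 0. Stack: [0]
LOAD_CONST → push 1. Stack: [0, 1]
BINARY_OP + → 0 + 1 = 1. Stack: [1]
STORE_FAST i → i=1. Stack: []
LOAD_FAST i → push 1. Stack: [1]
LOAD_CONST → push 3. Stack: [1, 3]
COMPARE_OP bool(<) → 1 vs 3 = True. Stack: [True]
POP_JUMP_IF_FALSE → pop True; no jump. Stack: []
LOAD_FAST_LOAD_FAST y,y → push -14,-14. Stack: [-14, -14]
BINARY_OP ^ → -14 ^ -14 = 0. Stack: [0]
STORE_FAST y → y=0. Stack: []
LOAD_FAST_LOAD_FAST i,b → push 1,14. Stack: [1, 14]
BINARY_OP - → 1 - 14 = -13. Stack: [-13]
STORE_FAST y → y=-13. Stack: []
LOAD_FAST i → push 1. Stack: [1]
LOAD_CONST → push 1. Stack: [1, 1]
BINARY_OP + → 1 + 1 = 2. Stack: [2]
STORE_FAST i → i=2. Stack: []
LOAD_FAST i → push 2. Stack: [2]
LOAD_CONST → push 3. Stack: [2, 3]
COMPARE_OP bool(<) → 2 vs 3 = True. Stack: [True]
POP_JUMP_IF_FALSE → pop True; no jump. Stack: []
LOAD_FAST_LOAD_FAST y,y → push -13,-13. Stack: [-13, -13]
BINARY_OP ^ → -13 ^ -13 = 0. Stack: [0]
STORE_FAST y → y=0. Stack: []
LOAD_FAST_LOAD_FAST i,b → push 2,14. Stack: [2, 14]
BINARY_OP - → 2 - 14 = -12. Stack: [-12]
STORE_FAST y → y=-12. Stack: []
LOAD_FAST i → push 2. Stack: [2]
LOAD_CONST → push 1. Stack: [2, 1]
BINARY_OP + → 2 + 1 = 3. Stack: [3]
STORE_FAST i → i=3. Stack: []
LOAD_FAST i → push 3. Stack: [3]
LOAD_CONST → push 3. Stack: [3, 3]
COMPARE_OP bool(<) → 3 vs 3 = False. Stack: [False]
POP_JUMP_IF_FALSE → pop False; jump. Stack: []
LOAD_FAST y → push -12. Stack: [-12]
RETURN_VALUE → return -12.

-12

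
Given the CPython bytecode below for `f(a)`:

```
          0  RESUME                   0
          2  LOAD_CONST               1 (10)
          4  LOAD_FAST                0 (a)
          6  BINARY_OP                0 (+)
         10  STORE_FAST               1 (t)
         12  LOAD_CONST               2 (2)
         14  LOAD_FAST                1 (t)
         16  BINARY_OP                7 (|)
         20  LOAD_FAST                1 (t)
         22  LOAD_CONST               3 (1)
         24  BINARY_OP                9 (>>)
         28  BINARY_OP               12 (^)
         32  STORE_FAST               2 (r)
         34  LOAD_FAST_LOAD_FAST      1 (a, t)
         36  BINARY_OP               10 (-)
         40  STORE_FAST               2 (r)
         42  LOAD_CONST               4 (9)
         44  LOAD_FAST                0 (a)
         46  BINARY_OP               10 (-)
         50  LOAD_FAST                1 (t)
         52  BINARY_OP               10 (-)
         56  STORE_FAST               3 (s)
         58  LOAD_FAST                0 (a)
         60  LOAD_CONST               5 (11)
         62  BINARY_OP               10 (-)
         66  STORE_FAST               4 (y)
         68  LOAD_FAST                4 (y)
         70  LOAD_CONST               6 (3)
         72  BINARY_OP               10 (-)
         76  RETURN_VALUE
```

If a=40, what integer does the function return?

LOAD_CONST → push 10. Stack: [10]
LOAD_FAST a → push 40. Stack: [10, 40]
BINARY_OP + → 10 + 40 = 50. Stack: [50]
STORE_FAST t → t=50. Stack: []
LOAD_CONST → push 2. Stack: [2]
LOAD_FAST t → push 50. Stack: [2, 50]
BINARY_OP | → 2 | 50 = 50. Stack: [50]
LOAD_FAST t → push 50. Stack: [50, 50]
LOAD_CONST → push 1. Stack: [50, 50, 1]
BINARY_OP >> → 50 >> 1 = 25. Stack: [50, 25]
BINARY_OP ^ → 50 ^ 25 = 43. Stack: [43]
STORE_FAST r → r=43. Stack: []
LOAD_FAST_LOAD_FAST a,t → push 40,50. Stack: [40, 50]
BINARY_OP - → 40 - 50 = -10. Stack: [-10]
STORE_FAST r → r=-10. Stack: []
LOAD_CONST → push 9. Stack: [9]
LOAD_FAST a → push 40. Stack: [9, 40]
BINARY_OP - → 9 - 40 = -31. Stack: [-31]
LOAD_FAST t → push 50. Stack: [-31, 50]
BINARY_OP - → -31 - 50 = -81. Stack: [-81]
STORE_FAST s → s=-81. Stack: []
LOAD_FAST a → push 40. Stack: [40]
LOAD_CONST → push 11. Stack: [40, 11]
BINARY_OP - → 40 - 11 = 29. Stack: [29]
STORE_FAST y → y=29. Stack: []
LOAD_FAST y → push 29. Stack: [29]
LOAD_CONST → push 3. Stack: [29, 3]
BINARY_OP - → 29 - 3 = 26. Stack: [26]
RETURN_VALUE → return 26.

26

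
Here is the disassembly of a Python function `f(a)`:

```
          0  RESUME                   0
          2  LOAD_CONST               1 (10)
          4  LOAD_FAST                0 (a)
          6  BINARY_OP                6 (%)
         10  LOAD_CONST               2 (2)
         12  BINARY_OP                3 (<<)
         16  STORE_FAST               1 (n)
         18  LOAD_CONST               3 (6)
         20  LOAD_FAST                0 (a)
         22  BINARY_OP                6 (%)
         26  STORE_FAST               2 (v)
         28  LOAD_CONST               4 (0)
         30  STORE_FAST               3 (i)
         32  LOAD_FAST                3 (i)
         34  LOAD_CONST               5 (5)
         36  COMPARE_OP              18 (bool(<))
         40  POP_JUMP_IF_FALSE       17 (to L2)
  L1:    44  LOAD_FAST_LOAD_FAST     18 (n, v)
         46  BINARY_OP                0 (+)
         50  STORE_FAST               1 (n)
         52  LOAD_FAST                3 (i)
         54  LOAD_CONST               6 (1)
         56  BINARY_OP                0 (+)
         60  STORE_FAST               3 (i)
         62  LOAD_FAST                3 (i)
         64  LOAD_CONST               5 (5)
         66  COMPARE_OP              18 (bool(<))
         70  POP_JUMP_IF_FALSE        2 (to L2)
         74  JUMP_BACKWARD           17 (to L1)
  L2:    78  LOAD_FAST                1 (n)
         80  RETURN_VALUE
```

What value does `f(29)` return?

LOAD_CONST → push 10
LOAD_FAST a → push 29
BINARY_OP % → 10 % 29 = 10
LOAD_CONST → push 2
BINARY_OP << → 10 << 2 = 40
STORE_FAST n → n=40
LOAD_CONST → push 6
LOAD_FAST a → push 29
BINARY_OP % → 6 % 29 = 6
STORE_FAST v → v=6
LOAD_CONST → push 0
STORE_FAST i → i=0
LOAD_FAST i → push 0
LOAD_CONST → push 5
COMPARE_OP bool(<) → 0 vs 5 = True
POP_JUMP_IF_FALSE → pop True; no jump
LOAD_FAST_LOAD_FAST n,v → push 40,6
BINARY_OP + → 40 + 6 = 46
STORE_FAST n → n=46
LOAD_FAST i → push 0
LOAD_CONST → push 1
BINARY_OP + → 0 + 1 = 1
STORE_FAST i → i=1
LOAD_FAST i → push 1
LOAD_CONST → push 5
COMPARE_OP bool(<) → 1 vs 5 = True
POP_JUMP_IF_FALSE → pop True; no jump
LOAD_FAST_LOAD_FAST n,v → push 46,6
BINARY_OP + → 46 + 6 = 52
STORE_FAST n → n=52
LOAD_FAST i → push 1
LOAD_CONST → push 1
BINARY_OP + → 1 + 1 = 2
STORE_FAST i → i=2
LOAD_FAST i → push 2
LOAD_CONST → push 5
COMPARE_OP bool(<) → 2 vs 5 = True
POP_JUMP_IF_FALSE → pop True; no jump
LOAD_FAST_LOAD_FAST n,v → push 52,6
BINARY_OP + → 52 + 6 = 58
STORE_FAST n → n=58
LOAD_FAST i → push 2
LOAD_CONST → push 1
BINARY_OP + → 2 + 1 = 3
STORE_FAST i → i=3
LOAD_FAST i → push 3
LOAD_CONST → push 5
COMPARE_OP bool(<) → 3 vs 5 = True
POP_JUMP_IF_FALSE → pop True; no jump
LOAD_FAST_LOAD_FAST n,v → push 58,6
BINARY_OP + → 58 + 6 = 64
STORE_FAST n → n=64
LOAD_FAST i → push 3
LOAD_CONST → push 1
BINARY_OP + → 3 + 1 = 4
STORE_FAST i → i=4
LOAD_FAST i → push 4
LOAD_CONST → push 5
COMPARE_OP bool(<) → 4 vs 5 = True
POP_JUMP_IF_FALSE → pop True; no jump
LOAD_FAST_LOAD_FAST n,v → push 64,6
BINARY_OP + → 64 + 6 = 70
STORE_FAST n → n=70
LOAD_FAST i → push 4
LOAD_CONST → push 1
BINARY_OP + → 4 + 1 = 5
STORE_FAST i → i=5
LOAD_FAST i → push 5
LOAD_CONST → push 5
COMPARE_OP bool(<) → 5 vs 5 = False
POP_JUMP_IF_FALSE → pop False; jump
LOAD_FAST n → push 70
RETURN_VALUE → return 70.

70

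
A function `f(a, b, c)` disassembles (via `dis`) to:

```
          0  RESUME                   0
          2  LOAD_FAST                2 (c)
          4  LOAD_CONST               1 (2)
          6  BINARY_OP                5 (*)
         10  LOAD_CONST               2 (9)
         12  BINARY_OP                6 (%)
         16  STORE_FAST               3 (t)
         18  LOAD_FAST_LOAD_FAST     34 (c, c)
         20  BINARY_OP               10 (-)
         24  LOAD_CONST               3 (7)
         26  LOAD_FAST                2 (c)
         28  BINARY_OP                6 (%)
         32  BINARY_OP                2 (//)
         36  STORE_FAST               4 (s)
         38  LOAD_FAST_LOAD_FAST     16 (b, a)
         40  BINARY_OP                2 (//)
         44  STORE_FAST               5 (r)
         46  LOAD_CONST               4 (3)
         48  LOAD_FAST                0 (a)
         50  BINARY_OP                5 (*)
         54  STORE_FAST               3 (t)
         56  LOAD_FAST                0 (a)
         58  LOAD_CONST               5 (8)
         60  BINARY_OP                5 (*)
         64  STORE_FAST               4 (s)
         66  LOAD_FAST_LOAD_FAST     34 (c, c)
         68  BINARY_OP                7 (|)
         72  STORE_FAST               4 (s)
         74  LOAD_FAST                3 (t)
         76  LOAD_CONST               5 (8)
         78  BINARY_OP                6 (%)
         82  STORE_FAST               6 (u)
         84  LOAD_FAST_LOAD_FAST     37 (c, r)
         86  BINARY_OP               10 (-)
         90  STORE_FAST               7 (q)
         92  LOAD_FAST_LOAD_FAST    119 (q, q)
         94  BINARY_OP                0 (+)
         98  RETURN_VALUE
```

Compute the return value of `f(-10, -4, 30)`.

60

LOAD_FAST c → push 30. Stack: [30]
LOAD_CONST → push 2. Stack: [30, 2]
BINARY_OP * → 30 * 2 = 60. Stack: [60]
LOAD_CONST → push 9. Stack: [60, 9]
BINARY_OP % → 60 % 9 = 6. Stack: [6]
STORE_FAST t → t=6. Stack: []
LOAD_FAST_LOAD_FAST c,c → push 30,30. Stack: [30, 30]
BINARY_OP - → 30 - 30 = 0. Stack: [0]
LOAD_CONST → push 7. Stack: [0, 7]
LOAD_FAST c → push 30. Stack: [0, 7, 30]
BINARY_OP % → 7 % 30 = 7. Stack: [0, 7]
BINARY_OP // → 0 // 7 = 0. Stack: [0]
STORE_FAST s → s=0. Stack: []
LOAD_FAST_LOAD_FAST b,a → push -4,-10. Stack: [-4, -10]
BINARY_OP // → -4 // -10 = 0. Stack: [0]
STORE_FAST r → r=0. Stack: []
LOAD_CONST → push 3. Stack: [3]
LOAD_FAST a → push -10. Stack: [3, -10]
BINARY_OP * → 3 * -10 = -30. Stack: [-30]
STORE_FAST t → t=-30. Stack: []
LOAD_FAST a → push -10. Stack: [-10]
LOAD_CONST → push 8. Stack: [-10, 8]
BINARY_OP * → -10 * 8 = -80. Stack: [-80]
STORE_FAST s → s=-80. Stack: []
LOAD_FAST_LOAD_FAST c,c → push 30,30. Stack: [30, 30]
BINARY_OP | → 30 | 30 = 30. Stack: [30]
STORE_FAST s → s=30. Stack: []
LOAD_FAST t → push -30. Stack: [-30]
LOAD_CONST → push 8. Stack: [-30, 8]
BINARY_OP % → -30 % 8 = 2. Stack: [2]
STORE_FAST u → u=2. Stack: []
LOAD_FAST_LOAD_FAST c,r → push 30,0. Stack: [30, 0]
BINARY_OP - → 30 - 0 = 30. Stack: [30]
STORE_FAST q → q=30. Stack: []
LOAD_FAST_LOAD_FAST q,q → push 30,30. Stack: [30, 30]
BINARY_OP + → 30 + 30 = 60. Stack: [60]
RETURN_VALUE → return 60.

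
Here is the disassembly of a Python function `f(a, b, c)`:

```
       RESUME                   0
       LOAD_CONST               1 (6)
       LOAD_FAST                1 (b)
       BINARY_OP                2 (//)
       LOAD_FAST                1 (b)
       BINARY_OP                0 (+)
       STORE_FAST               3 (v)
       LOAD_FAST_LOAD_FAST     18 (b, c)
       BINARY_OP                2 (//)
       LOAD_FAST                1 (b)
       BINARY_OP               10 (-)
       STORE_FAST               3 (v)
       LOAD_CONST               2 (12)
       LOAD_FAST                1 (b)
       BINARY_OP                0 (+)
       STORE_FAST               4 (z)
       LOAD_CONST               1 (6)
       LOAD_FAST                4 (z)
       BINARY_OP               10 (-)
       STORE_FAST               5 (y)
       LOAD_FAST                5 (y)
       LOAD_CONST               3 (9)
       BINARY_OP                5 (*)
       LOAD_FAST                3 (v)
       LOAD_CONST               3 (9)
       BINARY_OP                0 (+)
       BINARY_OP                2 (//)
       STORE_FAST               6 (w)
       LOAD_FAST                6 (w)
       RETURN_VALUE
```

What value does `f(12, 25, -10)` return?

14

LOAD_CONST → push 6. Stack: [6]
LOAD_FAST b → push 25. Stack: [6, 25]
BINARY_OP // → 6 // 25 = 0. Stack: [0]
LOAD_FAST b → push 25. Stack: [0, 25]
BINARY_OP + → 0 + 25 = 25. Stack: [25]
STORE_FAST v → v=25. Stack: []
LOAD_FAST_LOAD_FAST b,c → push 25,-10. Stack: [25, -10]
BINARY_OP // → 25 // -10 = -3. Stack: [-3]
LOAD_FAST b → push 25. Stack: [-3, 25]
BINARY_OP - → -3 - 25 = -28. Stack: [-28]
STORE_FAST v → v=-28. Stack: []
LOAD_CONST → push 12. Stack: [12]
LOAD_FAST b → push 25. Stack: [12, 25]
BINARY_OP + → 12 + 25 = 37. Stack: [37]
STORE_FAST z → z=37. Stack: []
LOAD_CONST → push 6. Stack: [6]
LOAD_FAST z → push 37. Stack: [6, 37]
BINARY_OP - → 6 - 37 = -31. Stack: [-31]
STORE_FAST y → y=-31. Stack: []
LOAD_FAST y → push -31. Stack: [-31]
LOAD_CONST → push 9. Stack: [-31, 9]
BINARY_OP * → -31 * 9 = -279. Stack: [-279]
LOAD_FAST v → push -28. Stack: [-279, -28]
LOAD_CONST → push 9. Stack: [-279, -28, 9]
BINARY_OP + → -28 + 9 = -19. Stack: [-279, -19]
BINARY_OP // → -279 // -19 = 14. Stack: [14]
STORE_FAST w → w=14. Stack: []
LOAD_FAST w → push 14. Stack: [14]
RETURN_VALUE → return 14.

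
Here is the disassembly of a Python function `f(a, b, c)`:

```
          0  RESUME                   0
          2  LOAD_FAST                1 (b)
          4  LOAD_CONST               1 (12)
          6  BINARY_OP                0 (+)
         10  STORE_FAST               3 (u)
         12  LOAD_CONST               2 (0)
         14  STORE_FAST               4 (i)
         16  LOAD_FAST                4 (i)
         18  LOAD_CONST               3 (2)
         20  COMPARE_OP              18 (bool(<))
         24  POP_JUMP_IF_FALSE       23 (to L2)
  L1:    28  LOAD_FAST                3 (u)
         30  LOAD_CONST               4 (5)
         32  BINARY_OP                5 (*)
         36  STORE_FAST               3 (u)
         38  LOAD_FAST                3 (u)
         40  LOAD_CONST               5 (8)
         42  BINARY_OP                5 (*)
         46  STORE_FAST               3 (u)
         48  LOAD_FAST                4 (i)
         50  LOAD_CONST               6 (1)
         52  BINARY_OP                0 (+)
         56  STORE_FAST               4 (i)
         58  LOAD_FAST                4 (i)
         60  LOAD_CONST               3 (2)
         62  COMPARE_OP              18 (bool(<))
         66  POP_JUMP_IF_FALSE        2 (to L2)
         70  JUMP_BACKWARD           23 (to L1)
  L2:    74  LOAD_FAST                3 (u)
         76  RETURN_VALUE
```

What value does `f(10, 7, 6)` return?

LOAD_FAST b → push 7. Stack: [7]
LOAD_CONST → push 12. Stack: [7, 12]
BINARY_OP + → 7 + 12 = 19. Stack: [19]
STORE_FAST u → u=19. Stack: []
LOAD_CONST → push 0. Stack: [0]
STORE_FAST i → i=0. Stack: []
LOAD_FAST i → push 0. Stack: [0]
LOAD_CONST → push 2. Stack: [0, 2]
COMPARE_OP bool(<) → 0 vs 2 = True. Stack: [True]
POP_JUMP_IF_FALSE → pop True; no jump. Stack: []
LOAD_FAST u → push 19. Stack: [19]
LOAD_CONST → push 5. Stack: [19, 5]
BINARY_OP * → 19 * 5 = 95. Stack: [95]
STORE_FAST u → u=95. Stack: []
LOAD_FAST u → push 95. Stack: [95]
LOAD_CONST → push 8. Stack: [95, 8]
BINARY_OP * → 95 * 8 = 760. Stack: [760]
STORE_FAST u → u=760. Stack: []
LOAD_FAST i → push 0. Stack: [0]
LOAD_CONST → push 1. Stack: [0, 1]
BINARY_OP + → 0 + 1 = 1. Stack: [1]
STORE_FAST i → i=1. Stack: []
LOAD_FAST i → push 1. Stack: [1]
LOAD_CONST → push 2. Stack: [1, 2]
COMPARE_OP bool(<) → 1 vs 2 = True. Stack: [True]
POP_JUMP_IF_FALSE → pop True; no jump. Stack: []
LOAD_FAST u → push 760. Stack: [760]
LOAD_CONST → push 5. Stack: [760, 5]
BINARY_OP * → 760 * 5 = 3800. Stack: [3800]
STORE_FAST u → u=3800. Stack: []
LOAD_FAST u → push 3800. Stack: [3800]
LOAD_CONST → push 8. Stack: [3800, 8]
BINARY_OP * → 3800 * 8 = 30400. Stack: [30400]
STORE_FAST u → u=30400. Stack: []
LOAD_FAST i → push 1. Stack: [1]
LOAD_CONST → push 1. Stack: [1, 1]
BINARY_OP + → 1 + 1 = 2. Stack: [2]
STORE_FAST i → i=2. Stack: []
LOAD_FAST i → push 2. Stack: [2]
LOAD_CONST → push 2. Stack: [2, 2]
COMPARE_OP bool(<) → 2 vs 2 = False. Stack: [False]
POP_JUMP_IF_FALSE → pop False; jump. Stack: []
LOAD_FAST u → push 30400. Stack: [30400]
RETURN_VALUE → return 30400.

30400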